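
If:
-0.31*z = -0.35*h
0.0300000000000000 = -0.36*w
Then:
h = 0.885714285714286*z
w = -0.08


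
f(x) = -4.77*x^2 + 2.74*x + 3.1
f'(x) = 2.74 - 9.54*x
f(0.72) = 2.60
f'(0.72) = -4.13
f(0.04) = 3.20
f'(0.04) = 2.36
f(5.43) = -122.66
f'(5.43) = -49.06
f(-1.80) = -17.29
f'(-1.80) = 19.91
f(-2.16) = -25.07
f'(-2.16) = 23.35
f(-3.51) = -65.28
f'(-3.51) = 36.23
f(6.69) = -192.06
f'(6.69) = -61.08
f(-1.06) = -5.16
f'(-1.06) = 12.85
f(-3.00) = -48.05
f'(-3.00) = 31.36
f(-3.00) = -48.05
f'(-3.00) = 31.36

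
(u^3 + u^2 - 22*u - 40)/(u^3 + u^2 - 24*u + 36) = (u^3 + u^2 - 22*u - 40)/(u^3 + u^2 - 24*u + 36)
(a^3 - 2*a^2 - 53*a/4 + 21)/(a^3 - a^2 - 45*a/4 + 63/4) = (a - 4)/(a - 3)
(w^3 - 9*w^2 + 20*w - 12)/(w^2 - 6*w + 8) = (w^2 - 7*w + 6)/(w - 4)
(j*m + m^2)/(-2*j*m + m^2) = (-j - m)/(2*j - m)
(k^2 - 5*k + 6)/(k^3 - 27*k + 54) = (k - 2)/(k^2 + 3*k - 18)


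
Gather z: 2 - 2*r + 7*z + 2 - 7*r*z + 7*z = -2*r + z*(14 - 7*r) + 4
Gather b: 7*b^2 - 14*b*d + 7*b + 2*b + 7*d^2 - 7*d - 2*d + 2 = 7*b^2 + b*(9 - 14*d) + 7*d^2 - 9*d + 2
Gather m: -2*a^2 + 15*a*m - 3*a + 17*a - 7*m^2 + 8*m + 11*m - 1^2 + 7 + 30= -2*a^2 + 14*a - 7*m^2 + m*(15*a + 19) + 36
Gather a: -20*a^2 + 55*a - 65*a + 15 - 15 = -20*a^2 - 10*a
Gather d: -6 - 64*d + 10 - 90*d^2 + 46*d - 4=-90*d^2 - 18*d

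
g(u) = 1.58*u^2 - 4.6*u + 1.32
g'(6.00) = 14.36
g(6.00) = 30.60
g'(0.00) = -4.60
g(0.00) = 1.32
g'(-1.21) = -8.42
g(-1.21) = 9.20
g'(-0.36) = -5.74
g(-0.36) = 3.18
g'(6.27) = 15.21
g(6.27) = 34.59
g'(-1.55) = -9.50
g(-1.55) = 12.25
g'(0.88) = -1.82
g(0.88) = -1.50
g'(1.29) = -0.52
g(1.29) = -1.98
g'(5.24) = 11.96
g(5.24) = 20.60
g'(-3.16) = -14.59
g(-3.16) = 31.63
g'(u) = 3.16*u - 4.6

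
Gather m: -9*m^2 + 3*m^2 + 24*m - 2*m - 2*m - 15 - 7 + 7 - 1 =-6*m^2 + 20*m - 16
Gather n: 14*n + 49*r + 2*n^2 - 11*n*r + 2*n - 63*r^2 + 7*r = 2*n^2 + n*(16 - 11*r) - 63*r^2 + 56*r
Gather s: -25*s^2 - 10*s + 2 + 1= -25*s^2 - 10*s + 3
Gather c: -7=-7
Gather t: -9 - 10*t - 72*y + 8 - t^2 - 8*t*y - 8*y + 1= -t^2 + t*(-8*y - 10) - 80*y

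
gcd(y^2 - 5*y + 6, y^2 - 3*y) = y - 3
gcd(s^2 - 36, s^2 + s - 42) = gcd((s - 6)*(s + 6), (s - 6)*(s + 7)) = s - 6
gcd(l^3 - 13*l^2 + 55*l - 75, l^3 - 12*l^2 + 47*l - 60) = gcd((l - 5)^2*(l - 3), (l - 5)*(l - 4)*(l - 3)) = l^2 - 8*l + 15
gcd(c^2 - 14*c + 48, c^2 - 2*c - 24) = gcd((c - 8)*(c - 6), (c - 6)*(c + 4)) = c - 6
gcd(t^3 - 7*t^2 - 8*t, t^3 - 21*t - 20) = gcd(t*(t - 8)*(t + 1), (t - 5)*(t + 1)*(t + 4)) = t + 1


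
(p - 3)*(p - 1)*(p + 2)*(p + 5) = p^4 + 3*p^3 - 15*p^2 - 19*p + 30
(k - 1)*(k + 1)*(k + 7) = k^3 + 7*k^2 - k - 7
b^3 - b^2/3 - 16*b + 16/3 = (b - 4)*(b - 1/3)*(b + 4)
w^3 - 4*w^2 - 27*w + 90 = (w - 6)*(w - 3)*(w + 5)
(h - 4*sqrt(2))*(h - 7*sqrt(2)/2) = h^2 - 15*sqrt(2)*h/2 + 28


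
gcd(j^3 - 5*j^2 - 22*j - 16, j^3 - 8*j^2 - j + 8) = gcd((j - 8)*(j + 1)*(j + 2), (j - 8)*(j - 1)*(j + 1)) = j^2 - 7*j - 8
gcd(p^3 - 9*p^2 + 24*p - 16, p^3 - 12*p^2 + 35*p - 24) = p - 1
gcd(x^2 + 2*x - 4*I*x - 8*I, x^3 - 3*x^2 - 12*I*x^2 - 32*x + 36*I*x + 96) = x - 4*I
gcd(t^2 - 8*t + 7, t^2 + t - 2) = t - 1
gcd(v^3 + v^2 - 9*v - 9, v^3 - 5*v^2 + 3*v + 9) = v^2 - 2*v - 3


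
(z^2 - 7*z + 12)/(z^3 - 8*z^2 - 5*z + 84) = (z - 3)/(z^2 - 4*z - 21)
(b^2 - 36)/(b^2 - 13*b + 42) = (b + 6)/(b - 7)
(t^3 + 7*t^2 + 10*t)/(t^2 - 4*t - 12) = t*(t + 5)/(t - 6)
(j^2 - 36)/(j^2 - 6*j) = (j + 6)/j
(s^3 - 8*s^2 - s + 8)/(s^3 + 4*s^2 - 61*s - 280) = (s^2 - 1)/(s^2 + 12*s + 35)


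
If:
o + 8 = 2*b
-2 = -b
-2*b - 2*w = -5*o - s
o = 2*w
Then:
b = 2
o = -4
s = 20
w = -2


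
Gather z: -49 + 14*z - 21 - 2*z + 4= 12*z - 66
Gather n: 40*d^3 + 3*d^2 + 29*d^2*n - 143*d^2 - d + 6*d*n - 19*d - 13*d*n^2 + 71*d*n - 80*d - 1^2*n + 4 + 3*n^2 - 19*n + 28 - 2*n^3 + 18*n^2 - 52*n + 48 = 40*d^3 - 140*d^2 - 100*d - 2*n^3 + n^2*(21 - 13*d) + n*(29*d^2 + 77*d - 72) + 80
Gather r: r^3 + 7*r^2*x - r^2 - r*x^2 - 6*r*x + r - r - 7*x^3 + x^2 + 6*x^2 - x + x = r^3 + r^2*(7*x - 1) + r*(-x^2 - 6*x) - 7*x^3 + 7*x^2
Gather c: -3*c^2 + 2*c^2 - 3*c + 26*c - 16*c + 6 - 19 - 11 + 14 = -c^2 + 7*c - 10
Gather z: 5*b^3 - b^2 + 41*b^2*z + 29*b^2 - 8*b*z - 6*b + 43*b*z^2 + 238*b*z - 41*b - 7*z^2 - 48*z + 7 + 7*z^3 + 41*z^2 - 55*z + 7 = 5*b^3 + 28*b^2 - 47*b + 7*z^3 + z^2*(43*b + 34) + z*(41*b^2 + 230*b - 103) + 14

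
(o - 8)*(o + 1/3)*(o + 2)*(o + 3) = o^4 - 8*o^3/3 - 35*o^2 - 178*o/3 - 16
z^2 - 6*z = z*(z - 6)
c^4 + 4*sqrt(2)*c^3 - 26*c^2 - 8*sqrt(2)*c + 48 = (c - 2*sqrt(2))*(c - sqrt(2))*(c + sqrt(2))*(c + 6*sqrt(2))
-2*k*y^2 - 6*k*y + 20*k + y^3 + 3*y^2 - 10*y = (-2*k + y)*(y - 2)*(y + 5)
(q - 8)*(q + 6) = q^2 - 2*q - 48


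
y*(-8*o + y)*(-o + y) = 8*o^2*y - 9*o*y^2 + y^3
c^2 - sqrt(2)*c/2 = c*(c - sqrt(2)/2)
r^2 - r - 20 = (r - 5)*(r + 4)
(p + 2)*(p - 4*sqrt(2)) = p^2 - 4*sqrt(2)*p + 2*p - 8*sqrt(2)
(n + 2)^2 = n^2 + 4*n + 4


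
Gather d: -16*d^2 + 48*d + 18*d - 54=-16*d^2 + 66*d - 54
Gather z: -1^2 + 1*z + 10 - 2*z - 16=-z - 7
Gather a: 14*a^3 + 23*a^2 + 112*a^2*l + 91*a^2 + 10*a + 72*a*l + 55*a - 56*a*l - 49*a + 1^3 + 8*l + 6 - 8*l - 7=14*a^3 + a^2*(112*l + 114) + a*(16*l + 16)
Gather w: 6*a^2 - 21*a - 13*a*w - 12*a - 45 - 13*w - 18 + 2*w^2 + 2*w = 6*a^2 - 33*a + 2*w^2 + w*(-13*a - 11) - 63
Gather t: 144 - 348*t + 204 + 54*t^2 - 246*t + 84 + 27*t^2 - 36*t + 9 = 81*t^2 - 630*t + 441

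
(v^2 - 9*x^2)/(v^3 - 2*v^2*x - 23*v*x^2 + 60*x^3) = (-v - 3*x)/(-v^2 - v*x + 20*x^2)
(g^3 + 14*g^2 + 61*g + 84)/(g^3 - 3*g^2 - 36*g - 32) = (g^2 + 10*g + 21)/(g^2 - 7*g - 8)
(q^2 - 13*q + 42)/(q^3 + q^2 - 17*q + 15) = (q^2 - 13*q + 42)/(q^3 + q^2 - 17*q + 15)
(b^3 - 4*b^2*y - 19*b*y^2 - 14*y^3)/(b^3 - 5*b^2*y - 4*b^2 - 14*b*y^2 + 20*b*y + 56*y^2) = (b + y)/(b - 4)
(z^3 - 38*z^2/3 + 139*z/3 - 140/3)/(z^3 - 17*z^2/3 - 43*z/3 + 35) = (z - 4)/(z + 3)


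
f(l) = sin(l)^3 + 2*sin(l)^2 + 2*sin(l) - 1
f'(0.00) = 2.00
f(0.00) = -1.00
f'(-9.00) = -0.78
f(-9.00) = -1.55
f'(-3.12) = -1.91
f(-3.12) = -1.04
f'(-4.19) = -3.85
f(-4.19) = 2.89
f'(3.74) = -0.58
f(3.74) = -1.67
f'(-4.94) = 1.97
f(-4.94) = 3.77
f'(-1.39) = 0.17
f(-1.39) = -1.98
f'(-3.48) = -3.45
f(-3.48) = -0.08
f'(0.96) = 4.18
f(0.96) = 2.53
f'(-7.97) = -0.11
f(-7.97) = -1.99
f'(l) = 3*sin(l)^2*cos(l) + 4*sin(l)*cos(l) + 2*cos(l)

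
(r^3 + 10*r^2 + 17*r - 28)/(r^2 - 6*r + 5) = (r^2 + 11*r + 28)/(r - 5)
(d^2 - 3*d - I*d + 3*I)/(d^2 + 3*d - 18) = (d - I)/(d + 6)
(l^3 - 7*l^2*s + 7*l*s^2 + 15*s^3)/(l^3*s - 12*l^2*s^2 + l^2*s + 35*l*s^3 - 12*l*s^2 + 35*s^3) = (-l^2 + 2*l*s + 3*s^2)/(s*(-l^2 + 7*l*s - l + 7*s))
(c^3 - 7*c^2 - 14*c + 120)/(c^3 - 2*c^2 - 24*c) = (c - 5)/c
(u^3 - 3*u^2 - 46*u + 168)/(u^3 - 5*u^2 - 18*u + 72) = (u^2 + 3*u - 28)/(u^2 + u - 12)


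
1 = 1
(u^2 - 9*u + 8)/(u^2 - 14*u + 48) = (u - 1)/(u - 6)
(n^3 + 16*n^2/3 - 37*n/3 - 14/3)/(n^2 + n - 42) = (3*n^2 - 5*n - 2)/(3*(n - 6))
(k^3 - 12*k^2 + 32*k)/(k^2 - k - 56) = k*(k - 4)/(k + 7)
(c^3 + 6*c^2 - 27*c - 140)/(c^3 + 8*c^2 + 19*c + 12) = (c^2 + 2*c - 35)/(c^2 + 4*c + 3)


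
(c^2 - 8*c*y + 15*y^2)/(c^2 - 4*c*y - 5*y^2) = (c - 3*y)/(c + y)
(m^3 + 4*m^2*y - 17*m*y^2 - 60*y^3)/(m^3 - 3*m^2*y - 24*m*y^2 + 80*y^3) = (-m - 3*y)/(-m + 4*y)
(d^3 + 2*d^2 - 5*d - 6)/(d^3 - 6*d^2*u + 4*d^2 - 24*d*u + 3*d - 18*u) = (2 - d)/(-d + 6*u)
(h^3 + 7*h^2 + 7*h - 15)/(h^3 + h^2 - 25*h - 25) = (h^2 + 2*h - 3)/(h^2 - 4*h - 5)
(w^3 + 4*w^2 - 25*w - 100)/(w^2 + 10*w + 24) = (w^2 - 25)/(w + 6)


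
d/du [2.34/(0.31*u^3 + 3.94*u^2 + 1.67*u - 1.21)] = (-2.1762*u^2 - 18.4392*u - 3.9078)/(0.31*u^3 + 3.94*u^2 + 1.67*u - 1.21)^2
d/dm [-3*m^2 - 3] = -6*m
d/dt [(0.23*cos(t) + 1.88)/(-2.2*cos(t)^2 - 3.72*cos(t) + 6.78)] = (0.506*sin(t)^2 - 8.272*cos(t) - 9.059)*sin(t)/(2.2*cos(t)^2 + 3.72*cos(t) - 6.78)^2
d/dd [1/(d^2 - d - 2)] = (1 - 2*d)/(-d^2 + d + 2)^2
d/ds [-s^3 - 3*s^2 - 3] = 3*s*(-s - 2)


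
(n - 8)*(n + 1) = n^2 - 7*n - 8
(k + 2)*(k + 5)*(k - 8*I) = k^3 + 7*k^2 - 8*I*k^2 + 10*k - 56*I*k - 80*I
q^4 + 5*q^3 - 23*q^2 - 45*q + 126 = (q - 3)*(q - 2)*(q + 3)*(q + 7)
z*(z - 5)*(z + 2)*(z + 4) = z^4 + z^3 - 22*z^2 - 40*z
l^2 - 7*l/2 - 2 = (l - 4)*(l + 1/2)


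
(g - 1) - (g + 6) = -7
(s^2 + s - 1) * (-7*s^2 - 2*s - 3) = -7*s^4 - 9*s^3 + 2*s^2 - s + 3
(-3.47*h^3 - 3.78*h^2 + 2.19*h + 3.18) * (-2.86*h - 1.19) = 9.9242*h^4 + 14.9401*h^3 - 1.7652*h^2 - 11.7009*h - 3.7842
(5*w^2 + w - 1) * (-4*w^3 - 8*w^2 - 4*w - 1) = -20*w^5 - 44*w^4 - 24*w^3 - w^2 + 3*w + 1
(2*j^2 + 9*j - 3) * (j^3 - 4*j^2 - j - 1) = 2*j^5 + j^4 - 41*j^3 + j^2 - 6*j + 3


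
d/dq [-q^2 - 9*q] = -2*q - 9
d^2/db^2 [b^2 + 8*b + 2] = 2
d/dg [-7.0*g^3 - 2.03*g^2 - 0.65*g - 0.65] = -21.0*g^2 - 4.06*g - 0.65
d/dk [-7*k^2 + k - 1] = 1 - 14*k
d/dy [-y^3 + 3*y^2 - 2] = 3*y*(2 - y)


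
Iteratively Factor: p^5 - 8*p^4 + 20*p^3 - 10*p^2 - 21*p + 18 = (p - 1)*(p^4 - 7*p^3 + 13*p^2 + 3*p - 18) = (p - 3)*(p - 1)*(p^3 - 4*p^2 + p + 6) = (p - 3)*(p - 2)*(p - 1)*(p^2 - 2*p - 3) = (p - 3)^2*(p - 2)*(p - 1)*(p + 1)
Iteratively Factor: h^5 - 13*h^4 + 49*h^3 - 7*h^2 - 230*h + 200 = (h - 5)*(h^4 - 8*h^3 + 9*h^2 + 38*h - 40) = (h - 5)*(h - 1)*(h^3 - 7*h^2 + 2*h + 40) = (h - 5)*(h - 4)*(h - 1)*(h^2 - 3*h - 10) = (h - 5)^2*(h - 4)*(h - 1)*(h + 2)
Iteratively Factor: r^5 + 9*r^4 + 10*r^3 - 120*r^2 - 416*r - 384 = (r - 4)*(r^4 + 13*r^3 + 62*r^2 + 128*r + 96) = (r - 4)*(r + 2)*(r^3 + 11*r^2 + 40*r + 48) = (r - 4)*(r + 2)*(r + 3)*(r^2 + 8*r + 16) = (r - 4)*(r + 2)*(r + 3)*(r + 4)*(r + 4)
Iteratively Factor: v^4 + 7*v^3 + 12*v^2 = (v + 4)*(v^3 + 3*v^2) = v*(v + 4)*(v^2 + 3*v) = v^2*(v + 4)*(v + 3)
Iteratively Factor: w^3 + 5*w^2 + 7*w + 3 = (w + 1)*(w^2 + 4*w + 3) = (w + 1)^2*(w + 3)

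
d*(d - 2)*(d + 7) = d^3 + 5*d^2 - 14*d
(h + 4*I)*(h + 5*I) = h^2 + 9*I*h - 20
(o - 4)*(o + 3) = o^2 - o - 12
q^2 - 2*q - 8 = (q - 4)*(q + 2)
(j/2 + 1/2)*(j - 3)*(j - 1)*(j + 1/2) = j^4/2 - 5*j^3/4 - 5*j^2/4 + 5*j/4 + 3/4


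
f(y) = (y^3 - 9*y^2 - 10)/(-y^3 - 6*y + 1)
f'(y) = (3*y^2 + 6)*(y^3 - 9*y^2 - 10)/(-y^3 - 6*y + 1)^2 + (3*y^2 - 18*y)/(-y^3 - 6*y + 1) = 3*(y*(6 - y)*(y^3 + 6*y - 1) - (y^2 + 2)*(-y^3 + 9*y^2 + 10))/(y^3 + 6*y - 1)^2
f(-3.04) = -2.56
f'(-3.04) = -0.08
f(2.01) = 1.99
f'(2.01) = -0.63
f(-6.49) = -2.11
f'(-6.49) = -0.12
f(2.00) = 2.00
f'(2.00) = -0.63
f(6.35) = 0.40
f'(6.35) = -0.20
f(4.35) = 0.91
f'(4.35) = -0.33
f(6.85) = 0.31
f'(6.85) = -0.17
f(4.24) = 0.95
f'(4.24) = -0.34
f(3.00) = 1.45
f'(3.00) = -0.48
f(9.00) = 0.01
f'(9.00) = -0.11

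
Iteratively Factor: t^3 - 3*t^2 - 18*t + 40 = (t - 5)*(t^2 + 2*t - 8) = (t - 5)*(t - 2)*(t + 4)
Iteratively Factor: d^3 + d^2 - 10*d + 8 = (d - 1)*(d^2 + 2*d - 8) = (d - 2)*(d - 1)*(d + 4)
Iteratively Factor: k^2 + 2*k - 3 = (k - 1)*(k + 3)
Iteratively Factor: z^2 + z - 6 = (z + 3)*(z - 2)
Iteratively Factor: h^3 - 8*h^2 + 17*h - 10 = (h - 1)*(h^2 - 7*h + 10) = (h - 2)*(h - 1)*(h - 5)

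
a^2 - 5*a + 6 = (a - 3)*(a - 2)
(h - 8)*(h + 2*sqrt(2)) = h^2 - 8*h + 2*sqrt(2)*h - 16*sqrt(2)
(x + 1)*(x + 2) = x^2 + 3*x + 2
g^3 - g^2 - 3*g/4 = g*(g - 3/2)*(g + 1/2)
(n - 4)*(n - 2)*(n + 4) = n^3 - 2*n^2 - 16*n + 32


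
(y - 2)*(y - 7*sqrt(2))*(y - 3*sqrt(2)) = y^3 - 10*sqrt(2)*y^2 - 2*y^2 + 20*sqrt(2)*y + 42*y - 84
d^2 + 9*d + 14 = (d + 2)*(d + 7)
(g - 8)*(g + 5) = g^2 - 3*g - 40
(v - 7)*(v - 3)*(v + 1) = v^3 - 9*v^2 + 11*v + 21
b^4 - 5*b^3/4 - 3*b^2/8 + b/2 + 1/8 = (b - 1)^2*(b + 1/4)*(b + 1/2)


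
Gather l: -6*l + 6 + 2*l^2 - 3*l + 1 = 2*l^2 - 9*l + 7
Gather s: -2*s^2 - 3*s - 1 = -2*s^2 - 3*s - 1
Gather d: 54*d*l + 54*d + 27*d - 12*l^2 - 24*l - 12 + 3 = d*(54*l + 81) - 12*l^2 - 24*l - 9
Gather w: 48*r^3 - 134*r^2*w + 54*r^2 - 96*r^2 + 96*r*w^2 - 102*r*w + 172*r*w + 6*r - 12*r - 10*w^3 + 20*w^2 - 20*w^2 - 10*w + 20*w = 48*r^3 - 42*r^2 + 96*r*w^2 - 6*r - 10*w^3 + w*(-134*r^2 + 70*r + 10)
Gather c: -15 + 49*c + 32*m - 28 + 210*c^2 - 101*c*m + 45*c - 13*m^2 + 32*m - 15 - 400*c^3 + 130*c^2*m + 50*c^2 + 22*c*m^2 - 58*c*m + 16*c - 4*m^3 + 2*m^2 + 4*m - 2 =-400*c^3 + c^2*(130*m + 260) + c*(22*m^2 - 159*m + 110) - 4*m^3 - 11*m^2 + 68*m - 60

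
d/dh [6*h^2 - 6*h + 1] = 12*h - 6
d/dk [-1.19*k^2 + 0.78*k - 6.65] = 0.78 - 2.38*k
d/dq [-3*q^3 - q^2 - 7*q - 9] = -9*q^2 - 2*q - 7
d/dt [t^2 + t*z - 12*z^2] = 2*t + z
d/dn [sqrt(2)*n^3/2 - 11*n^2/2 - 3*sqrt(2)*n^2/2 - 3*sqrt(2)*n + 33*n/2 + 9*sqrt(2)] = 3*sqrt(2)*n^2/2 - 11*n - 3*sqrt(2)*n - 3*sqrt(2) + 33/2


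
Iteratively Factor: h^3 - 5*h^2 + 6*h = (h - 3)*(h^2 - 2*h) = h*(h - 3)*(h - 2)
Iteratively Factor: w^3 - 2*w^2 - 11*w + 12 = (w - 4)*(w^2 + 2*w - 3) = (w - 4)*(w - 1)*(w + 3)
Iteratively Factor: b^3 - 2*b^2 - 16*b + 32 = (b - 2)*(b^2 - 16) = (b - 4)*(b - 2)*(b + 4)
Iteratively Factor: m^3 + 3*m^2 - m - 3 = (m + 1)*(m^2 + 2*m - 3) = (m - 1)*(m + 1)*(m + 3)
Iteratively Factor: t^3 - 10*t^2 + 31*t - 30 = (t - 2)*(t^2 - 8*t + 15) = (t - 3)*(t - 2)*(t - 5)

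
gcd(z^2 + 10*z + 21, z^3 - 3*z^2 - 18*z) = z + 3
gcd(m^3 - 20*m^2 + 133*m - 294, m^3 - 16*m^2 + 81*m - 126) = m^2 - 13*m + 42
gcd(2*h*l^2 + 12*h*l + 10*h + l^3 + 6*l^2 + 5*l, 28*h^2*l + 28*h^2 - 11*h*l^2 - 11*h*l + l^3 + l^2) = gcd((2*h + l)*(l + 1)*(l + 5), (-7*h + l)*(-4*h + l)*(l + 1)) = l + 1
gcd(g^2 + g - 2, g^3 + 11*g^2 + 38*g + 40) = g + 2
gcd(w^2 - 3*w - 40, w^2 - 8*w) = w - 8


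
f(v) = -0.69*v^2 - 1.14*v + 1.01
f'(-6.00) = 7.14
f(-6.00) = -16.99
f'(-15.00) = 19.56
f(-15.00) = -137.14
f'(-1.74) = 1.26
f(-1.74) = 0.90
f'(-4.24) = 4.71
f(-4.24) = -6.56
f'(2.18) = -4.15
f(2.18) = -4.75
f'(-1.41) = 0.81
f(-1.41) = 1.25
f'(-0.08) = -1.03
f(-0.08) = 1.10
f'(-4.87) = 5.58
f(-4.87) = -9.80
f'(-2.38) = 2.14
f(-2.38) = -0.19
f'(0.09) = -1.26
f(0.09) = 0.90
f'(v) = -1.38*v - 1.14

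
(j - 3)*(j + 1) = j^2 - 2*j - 3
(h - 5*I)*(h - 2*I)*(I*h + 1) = I*h^3 + 8*h^2 - 17*I*h - 10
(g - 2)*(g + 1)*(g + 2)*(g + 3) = g^4 + 4*g^3 - g^2 - 16*g - 12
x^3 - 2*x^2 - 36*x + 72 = (x - 6)*(x - 2)*(x + 6)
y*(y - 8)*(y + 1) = y^3 - 7*y^2 - 8*y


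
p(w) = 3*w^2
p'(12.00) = 72.00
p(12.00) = 432.00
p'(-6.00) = -36.00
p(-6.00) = 108.00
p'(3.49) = 20.94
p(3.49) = 36.54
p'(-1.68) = -10.08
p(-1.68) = 8.47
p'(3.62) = 21.72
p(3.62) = 39.31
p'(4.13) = 24.78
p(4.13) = 51.17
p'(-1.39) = -8.34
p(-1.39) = 5.80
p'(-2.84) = -17.04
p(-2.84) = 24.20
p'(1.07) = 6.42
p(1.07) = 3.43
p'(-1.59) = -9.54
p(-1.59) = 7.58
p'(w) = 6*w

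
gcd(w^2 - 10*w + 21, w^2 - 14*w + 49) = w - 7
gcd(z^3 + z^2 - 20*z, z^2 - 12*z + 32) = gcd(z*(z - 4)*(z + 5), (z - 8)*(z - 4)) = z - 4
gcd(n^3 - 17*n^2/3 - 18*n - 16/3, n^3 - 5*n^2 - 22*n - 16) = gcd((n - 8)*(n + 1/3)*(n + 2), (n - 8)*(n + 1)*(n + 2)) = n^2 - 6*n - 16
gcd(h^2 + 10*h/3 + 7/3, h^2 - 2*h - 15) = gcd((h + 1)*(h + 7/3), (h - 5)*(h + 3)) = 1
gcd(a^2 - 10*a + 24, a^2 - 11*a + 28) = a - 4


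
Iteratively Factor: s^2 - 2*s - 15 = (s + 3)*(s - 5)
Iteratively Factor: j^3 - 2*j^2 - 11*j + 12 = (j - 4)*(j^2 + 2*j - 3) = (j - 4)*(j - 1)*(j + 3)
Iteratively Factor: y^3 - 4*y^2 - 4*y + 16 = (y - 2)*(y^2 - 2*y - 8) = (y - 2)*(y + 2)*(y - 4)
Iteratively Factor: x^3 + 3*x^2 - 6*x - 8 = (x + 4)*(x^2 - x - 2) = (x - 2)*(x + 4)*(x + 1)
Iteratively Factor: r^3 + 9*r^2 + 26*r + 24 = (r + 3)*(r^2 + 6*r + 8) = (r + 3)*(r + 4)*(r + 2)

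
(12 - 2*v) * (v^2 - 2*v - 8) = -2*v^3 + 16*v^2 - 8*v - 96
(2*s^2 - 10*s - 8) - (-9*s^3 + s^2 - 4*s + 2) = 9*s^3 + s^2 - 6*s - 10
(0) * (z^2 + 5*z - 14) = 0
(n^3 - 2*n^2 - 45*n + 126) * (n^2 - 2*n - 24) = n^5 - 4*n^4 - 65*n^3 + 264*n^2 + 828*n - 3024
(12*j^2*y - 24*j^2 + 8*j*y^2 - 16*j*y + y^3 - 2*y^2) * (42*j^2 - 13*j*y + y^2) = 504*j^4*y - 1008*j^4 + 180*j^3*y^2 - 360*j^3*y - 50*j^2*y^3 + 100*j^2*y^2 - 5*j*y^4 + 10*j*y^3 + y^5 - 2*y^4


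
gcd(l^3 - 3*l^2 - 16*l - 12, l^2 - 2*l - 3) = l + 1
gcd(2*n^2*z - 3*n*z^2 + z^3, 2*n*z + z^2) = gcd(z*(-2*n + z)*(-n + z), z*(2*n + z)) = z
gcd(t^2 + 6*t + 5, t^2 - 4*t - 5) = t + 1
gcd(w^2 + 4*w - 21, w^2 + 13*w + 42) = w + 7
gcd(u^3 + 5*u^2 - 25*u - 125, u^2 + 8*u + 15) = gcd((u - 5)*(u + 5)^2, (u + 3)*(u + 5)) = u + 5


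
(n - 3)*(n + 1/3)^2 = n^3 - 7*n^2/3 - 17*n/9 - 1/3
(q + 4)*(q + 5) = q^2 + 9*q + 20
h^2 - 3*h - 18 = (h - 6)*(h + 3)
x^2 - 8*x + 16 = (x - 4)^2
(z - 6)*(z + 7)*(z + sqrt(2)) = z^3 + z^2 + sqrt(2)*z^2 - 42*z + sqrt(2)*z - 42*sqrt(2)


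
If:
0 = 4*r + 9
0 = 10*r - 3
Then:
No Solution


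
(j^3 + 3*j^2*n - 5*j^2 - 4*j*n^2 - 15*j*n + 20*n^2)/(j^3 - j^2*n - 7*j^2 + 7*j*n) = (j^2 + 4*j*n - 5*j - 20*n)/(j*(j - 7))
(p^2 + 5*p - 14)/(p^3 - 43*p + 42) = (p - 2)/(p^2 - 7*p + 6)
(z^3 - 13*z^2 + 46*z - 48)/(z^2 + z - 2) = (z^3 - 13*z^2 + 46*z - 48)/(z^2 + z - 2)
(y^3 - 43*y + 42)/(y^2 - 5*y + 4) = (y^2 + y - 42)/(y - 4)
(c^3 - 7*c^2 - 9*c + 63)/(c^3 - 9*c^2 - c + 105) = (c - 3)/(c - 5)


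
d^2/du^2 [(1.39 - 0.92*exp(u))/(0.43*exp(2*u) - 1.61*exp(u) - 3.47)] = (-0.170108*exp(4*u) + 0.391127999999998*exp(3*u) - 11.123283*exp(2*u) + 17.038859*exp(u) - 18.843141)*exp(u)/(0.079507*exp(6*u) - 0.893067*exp(5*u) + 1.419*exp(4*u) + 10.240405*exp(3*u) - 11.451*exp(2*u) - 58.157547*exp(u) - 41.781923)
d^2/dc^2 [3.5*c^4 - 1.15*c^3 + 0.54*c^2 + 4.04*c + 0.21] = 42.0*c^2 - 6.9*c + 1.08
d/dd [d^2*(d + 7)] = d*(3*d + 14)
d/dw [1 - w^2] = -2*w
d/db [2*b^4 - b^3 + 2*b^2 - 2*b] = 8*b^3 - 3*b^2 + 4*b - 2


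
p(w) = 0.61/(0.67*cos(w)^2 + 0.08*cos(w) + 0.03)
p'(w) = 0.61*(1.34*sin(w)*cos(w) + 0.08*sin(w))/(0.67*cos(w)^2 + 0.08*cos(w) + 0.03)^2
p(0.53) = 1.02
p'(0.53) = 1.07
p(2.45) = 1.67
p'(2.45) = -2.77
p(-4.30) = 5.78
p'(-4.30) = -22.92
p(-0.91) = 1.84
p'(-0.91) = -3.96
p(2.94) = 1.03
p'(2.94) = -0.43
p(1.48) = 14.26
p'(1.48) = 66.94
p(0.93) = 1.92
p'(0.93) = 4.28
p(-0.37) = 0.89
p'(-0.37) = -0.62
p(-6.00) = 0.84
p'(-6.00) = 0.44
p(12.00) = 1.06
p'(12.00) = -1.20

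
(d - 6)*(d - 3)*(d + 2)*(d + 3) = d^4 - 4*d^3 - 21*d^2 + 36*d + 108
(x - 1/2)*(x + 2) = x^2 + 3*x/2 - 1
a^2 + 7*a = a*(a + 7)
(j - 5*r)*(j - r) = j^2 - 6*j*r + 5*r^2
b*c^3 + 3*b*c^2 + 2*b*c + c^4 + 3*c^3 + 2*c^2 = c*(b + c)*(c + 1)*(c + 2)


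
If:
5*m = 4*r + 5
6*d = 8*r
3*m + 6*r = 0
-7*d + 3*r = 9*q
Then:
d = -10/21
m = 5/7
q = 95/378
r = -5/14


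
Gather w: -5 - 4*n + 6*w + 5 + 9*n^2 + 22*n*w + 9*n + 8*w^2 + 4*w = 9*n^2 + 5*n + 8*w^2 + w*(22*n + 10)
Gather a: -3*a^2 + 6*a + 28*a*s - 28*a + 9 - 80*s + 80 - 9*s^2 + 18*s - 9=-3*a^2 + a*(28*s - 22) - 9*s^2 - 62*s + 80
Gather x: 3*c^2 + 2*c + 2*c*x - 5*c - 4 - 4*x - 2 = 3*c^2 - 3*c + x*(2*c - 4) - 6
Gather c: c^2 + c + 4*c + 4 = c^2 + 5*c + 4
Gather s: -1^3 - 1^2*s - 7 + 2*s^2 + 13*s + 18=2*s^2 + 12*s + 10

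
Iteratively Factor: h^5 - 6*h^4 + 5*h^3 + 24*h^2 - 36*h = (h - 2)*(h^4 - 4*h^3 - 3*h^2 + 18*h) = (h - 2)*(h + 2)*(h^3 - 6*h^2 + 9*h) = h*(h - 2)*(h + 2)*(h^2 - 6*h + 9) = h*(h - 3)*(h - 2)*(h + 2)*(h - 3)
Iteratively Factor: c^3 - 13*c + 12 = (c + 4)*(c^2 - 4*c + 3) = (c - 1)*(c + 4)*(c - 3)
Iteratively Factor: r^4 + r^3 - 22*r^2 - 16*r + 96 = (r + 3)*(r^3 - 2*r^2 - 16*r + 32) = (r + 3)*(r + 4)*(r^2 - 6*r + 8) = (r - 2)*(r + 3)*(r + 4)*(r - 4)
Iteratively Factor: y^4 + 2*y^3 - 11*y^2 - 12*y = (y - 3)*(y^3 + 5*y^2 + 4*y) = y*(y - 3)*(y^2 + 5*y + 4) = y*(y - 3)*(y + 4)*(y + 1)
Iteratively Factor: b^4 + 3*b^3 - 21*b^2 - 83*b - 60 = (b + 3)*(b^3 - 21*b - 20) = (b + 1)*(b + 3)*(b^2 - b - 20) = (b - 5)*(b + 1)*(b + 3)*(b + 4)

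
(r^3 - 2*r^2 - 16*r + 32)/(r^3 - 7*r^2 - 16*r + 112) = (r - 2)/(r - 7)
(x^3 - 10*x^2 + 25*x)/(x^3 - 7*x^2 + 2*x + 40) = x*(x - 5)/(x^2 - 2*x - 8)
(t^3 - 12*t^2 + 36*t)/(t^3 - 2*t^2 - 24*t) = (t - 6)/(t + 4)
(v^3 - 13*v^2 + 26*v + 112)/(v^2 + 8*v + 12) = (v^2 - 15*v + 56)/(v + 6)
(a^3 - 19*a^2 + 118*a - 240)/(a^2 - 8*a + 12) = (a^2 - 13*a + 40)/(a - 2)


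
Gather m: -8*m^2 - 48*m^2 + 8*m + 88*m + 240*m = -56*m^2 + 336*m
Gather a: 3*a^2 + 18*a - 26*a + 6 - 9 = 3*a^2 - 8*a - 3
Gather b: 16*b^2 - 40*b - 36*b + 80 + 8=16*b^2 - 76*b + 88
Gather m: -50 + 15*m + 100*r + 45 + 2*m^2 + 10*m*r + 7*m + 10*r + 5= 2*m^2 + m*(10*r + 22) + 110*r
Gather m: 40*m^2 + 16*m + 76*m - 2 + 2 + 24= 40*m^2 + 92*m + 24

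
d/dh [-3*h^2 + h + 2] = 1 - 6*h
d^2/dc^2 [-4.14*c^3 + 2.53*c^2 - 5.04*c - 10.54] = 5.06 - 24.84*c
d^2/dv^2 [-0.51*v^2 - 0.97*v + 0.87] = -1.02000000000000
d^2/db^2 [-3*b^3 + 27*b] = -18*b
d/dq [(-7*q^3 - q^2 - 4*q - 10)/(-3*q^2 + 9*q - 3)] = (7*q^4 - 42*q^3 + 14*q^2 - 18*q + 34)/(3*(q^4 - 6*q^3 + 11*q^2 - 6*q + 1))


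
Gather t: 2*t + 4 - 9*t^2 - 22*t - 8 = -9*t^2 - 20*t - 4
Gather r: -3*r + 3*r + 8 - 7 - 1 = 0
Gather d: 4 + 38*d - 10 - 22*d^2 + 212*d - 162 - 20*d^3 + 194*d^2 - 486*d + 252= -20*d^3 + 172*d^2 - 236*d + 84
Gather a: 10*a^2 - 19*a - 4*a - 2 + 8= 10*a^2 - 23*a + 6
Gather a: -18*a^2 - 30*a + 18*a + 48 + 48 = -18*a^2 - 12*a + 96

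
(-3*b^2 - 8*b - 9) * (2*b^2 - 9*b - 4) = -6*b^4 + 11*b^3 + 66*b^2 + 113*b + 36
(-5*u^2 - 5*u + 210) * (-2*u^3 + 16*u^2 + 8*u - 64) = 10*u^5 - 70*u^4 - 540*u^3 + 3640*u^2 + 2000*u - 13440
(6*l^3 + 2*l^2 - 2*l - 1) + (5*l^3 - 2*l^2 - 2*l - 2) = 11*l^3 - 4*l - 3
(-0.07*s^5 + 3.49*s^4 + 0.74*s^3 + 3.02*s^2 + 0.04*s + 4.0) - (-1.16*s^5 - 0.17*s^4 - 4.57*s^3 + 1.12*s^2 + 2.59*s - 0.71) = 1.09*s^5 + 3.66*s^4 + 5.31*s^3 + 1.9*s^2 - 2.55*s + 4.71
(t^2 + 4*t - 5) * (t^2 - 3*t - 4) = t^4 + t^3 - 21*t^2 - t + 20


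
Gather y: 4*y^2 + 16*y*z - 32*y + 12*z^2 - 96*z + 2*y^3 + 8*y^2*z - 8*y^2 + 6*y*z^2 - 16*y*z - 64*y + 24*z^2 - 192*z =2*y^3 + y^2*(8*z - 4) + y*(6*z^2 - 96) + 36*z^2 - 288*z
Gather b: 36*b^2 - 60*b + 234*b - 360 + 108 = 36*b^2 + 174*b - 252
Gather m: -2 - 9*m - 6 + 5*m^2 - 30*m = 5*m^2 - 39*m - 8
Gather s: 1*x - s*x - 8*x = -s*x - 7*x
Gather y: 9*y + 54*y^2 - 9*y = 54*y^2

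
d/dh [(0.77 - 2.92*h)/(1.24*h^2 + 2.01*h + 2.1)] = (3.6208*h^2 - 1.9096*h - 7.6797)/(1.5376*h^4 + 4.9848*h^3 + 9.2481*h^2 + 8.442*h + 4.41)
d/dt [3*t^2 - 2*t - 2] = 6*t - 2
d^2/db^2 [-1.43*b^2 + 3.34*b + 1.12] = -2.86000000000000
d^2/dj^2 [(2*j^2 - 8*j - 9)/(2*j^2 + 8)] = (-8*j^3 - 51*j^2 + 96*j + 68)/(j^6 + 12*j^4 + 48*j^2 + 64)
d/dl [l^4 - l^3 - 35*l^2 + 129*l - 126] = 4*l^3 - 3*l^2 - 70*l + 129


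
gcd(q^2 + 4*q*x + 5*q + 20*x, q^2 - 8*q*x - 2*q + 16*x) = 1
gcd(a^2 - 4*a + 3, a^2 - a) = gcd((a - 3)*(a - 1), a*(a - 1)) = a - 1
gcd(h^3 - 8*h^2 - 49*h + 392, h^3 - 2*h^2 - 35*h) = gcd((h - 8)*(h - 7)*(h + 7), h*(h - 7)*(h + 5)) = h - 7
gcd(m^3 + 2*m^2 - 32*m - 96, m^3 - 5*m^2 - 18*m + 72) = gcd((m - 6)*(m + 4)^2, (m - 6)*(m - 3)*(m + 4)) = m^2 - 2*m - 24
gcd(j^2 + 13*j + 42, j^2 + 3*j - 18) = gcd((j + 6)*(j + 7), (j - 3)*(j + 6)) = j + 6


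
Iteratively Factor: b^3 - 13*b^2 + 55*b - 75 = (b - 3)*(b^2 - 10*b + 25) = (b - 5)*(b - 3)*(b - 5)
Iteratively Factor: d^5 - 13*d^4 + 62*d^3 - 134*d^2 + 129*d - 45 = (d - 1)*(d^4 - 12*d^3 + 50*d^2 - 84*d + 45) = (d - 3)*(d - 1)*(d^3 - 9*d^2 + 23*d - 15) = (d - 3)^2*(d - 1)*(d^2 - 6*d + 5) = (d - 3)^2*(d - 1)^2*(d - 5)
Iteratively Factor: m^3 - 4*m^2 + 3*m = (m - 3)*(m^2 - m) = (m - 3)*(m - 1)*(m)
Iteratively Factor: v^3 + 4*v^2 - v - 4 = (v + 4)*(v^2 - 1) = (v + 1)*(v + 4)*(v - 1)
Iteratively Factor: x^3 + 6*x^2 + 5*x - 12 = (x - 1)*(x^2 + 7*x + 12) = (x - 1)*(x + 3)*(x + 4)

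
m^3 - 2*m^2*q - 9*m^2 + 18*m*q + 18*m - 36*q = (m - 6)*(m - 3)*(m - 2*q)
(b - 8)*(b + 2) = b^2 - 6*b - 16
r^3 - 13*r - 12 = (r - 4)*(r + 1)*(r + 3)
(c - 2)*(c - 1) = c^2 - 3*c + 2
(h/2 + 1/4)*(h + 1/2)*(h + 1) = h^3/2 + h^2 + 5*h/8 + 1/8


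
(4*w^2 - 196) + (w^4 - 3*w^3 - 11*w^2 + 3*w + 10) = w^4 - 3*w^3 - 7*w^2 + 3*w - 186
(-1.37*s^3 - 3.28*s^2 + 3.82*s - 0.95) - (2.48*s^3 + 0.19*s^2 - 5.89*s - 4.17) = -3.85*s^3 - 3.47*s^2 + 9.71*s + 3.22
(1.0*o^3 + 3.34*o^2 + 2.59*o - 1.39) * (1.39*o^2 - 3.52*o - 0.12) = 1.39*o^5 + 1.1226*o^4 - 8.2767*o^3 - 11.4497*o^2 + 4.582*o + 0.1668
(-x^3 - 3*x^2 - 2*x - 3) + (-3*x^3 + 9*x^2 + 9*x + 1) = -4*x^3 + 6*x^2 + 7*x - 2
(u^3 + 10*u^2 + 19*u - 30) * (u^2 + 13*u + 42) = u^5 + 23*u^4 + 191*u^3 + 637*u^2 + 408*u - 1260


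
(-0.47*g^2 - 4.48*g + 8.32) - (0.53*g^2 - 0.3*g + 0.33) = -1.0*g^2 - 4.18*g + 7.99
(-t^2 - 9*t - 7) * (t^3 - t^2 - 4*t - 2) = -t^5 - 8*t^4 + 6*t^3 + 45*t^2 + 46*t + 14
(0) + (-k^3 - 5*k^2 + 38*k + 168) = -k^3 - 5*k^2 + 38*k + 168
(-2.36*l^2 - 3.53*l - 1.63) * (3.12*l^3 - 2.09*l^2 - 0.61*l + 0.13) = -7.3632*l^5 - 6.0812*l^4 + 3.7317*l^3 + 5.2532*l^2 + 0.5354*l - 0.2119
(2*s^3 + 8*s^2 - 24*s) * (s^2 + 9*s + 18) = 2*s^5 + 26*s^4 + 84*s^3 - 72*s^2 - 432*s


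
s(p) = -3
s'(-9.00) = 0.00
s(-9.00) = -3.00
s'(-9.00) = 0.00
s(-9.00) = -3.00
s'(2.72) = 0.00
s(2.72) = -3.00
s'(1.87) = 0.00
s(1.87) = -3.00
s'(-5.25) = 0.00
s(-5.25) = -3.00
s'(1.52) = 0.00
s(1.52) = -3.00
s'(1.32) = 0.00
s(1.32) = -3.00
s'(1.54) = 0.00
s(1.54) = -3.00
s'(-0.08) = 0.00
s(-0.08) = -3.00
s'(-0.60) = 0.00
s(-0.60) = -3.00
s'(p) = 0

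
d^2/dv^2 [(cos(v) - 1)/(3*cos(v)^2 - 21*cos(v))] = (-3*sin(v)^4/cos(v)^3 + sin(v)^2 - 20 + 37/cos(v) + 42/cos(v)^2 - 95/cos(v)^3)/(3*(cos(v) - 7)^3)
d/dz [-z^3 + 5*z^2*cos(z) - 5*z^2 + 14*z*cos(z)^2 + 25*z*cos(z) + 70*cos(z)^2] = -5*z^2*sin(z) - 3*z^2 - 25*z*sin(z) - 14*z*sin(2*z) + 10*z*cos(z) - 10*z - 70*sin(2*z) + 14*cos(z)^2 + 25*cos(z)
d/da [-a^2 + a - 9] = 1 - 2*a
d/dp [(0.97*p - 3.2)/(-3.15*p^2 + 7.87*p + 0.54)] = (3.0555*p^2 - 20.16*p + 25.7078)/(9.9225*p^4 - 49.581*p^3 + 58.5349*p^2 + 8.4996*p + 0.2916)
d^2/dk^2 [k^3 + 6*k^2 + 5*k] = 6*k + 12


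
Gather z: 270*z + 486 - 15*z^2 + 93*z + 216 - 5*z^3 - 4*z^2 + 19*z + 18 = -5*z^3 - 19*z^2 + 382*z + 720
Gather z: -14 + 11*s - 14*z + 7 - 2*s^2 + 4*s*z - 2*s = -2*s^2 + 9*s + z*(4*s - 14) - 7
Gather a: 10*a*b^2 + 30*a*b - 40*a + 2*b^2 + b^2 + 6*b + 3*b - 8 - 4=a*(10*b^2 + 30*b - 40) + 3*b^2 + 9*b - 12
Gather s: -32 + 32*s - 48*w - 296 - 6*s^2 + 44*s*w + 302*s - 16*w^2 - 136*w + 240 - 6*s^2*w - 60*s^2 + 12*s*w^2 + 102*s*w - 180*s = s^2*(-6*w - 66) + s*(12*w^2 + 146*w + 154) - 16*w^2 - 184*w - 88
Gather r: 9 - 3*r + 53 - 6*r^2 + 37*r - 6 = -6*r^2 + 34*r + 56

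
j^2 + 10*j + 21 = (j + 3)*(j + 7)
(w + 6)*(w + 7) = w^2 + 13*w + 42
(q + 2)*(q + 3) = q^2 + 5*q + 6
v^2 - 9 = (v - 3)*(v + 3)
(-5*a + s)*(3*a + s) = -15*a^2 - 2*a*s + s^2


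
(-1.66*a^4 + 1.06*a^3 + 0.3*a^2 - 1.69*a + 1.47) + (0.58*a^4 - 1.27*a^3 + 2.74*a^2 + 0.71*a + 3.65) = -1.08*a^4 - 0.21*a^3 + 3.04*a^2 - 0.98*a + 5.12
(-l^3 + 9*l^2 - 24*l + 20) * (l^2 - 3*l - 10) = -l^5 + 12*l^4 - 41*l^3 + 2*l^2 + 180*l - 200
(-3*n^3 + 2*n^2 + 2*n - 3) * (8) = -24*n^3 + 16*n^2 + 16*n - 24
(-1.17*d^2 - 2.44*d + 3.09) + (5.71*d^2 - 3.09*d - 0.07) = 4.54*d^2 - 5.53*d + 3.02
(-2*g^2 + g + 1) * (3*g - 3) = -6*g^3 + 9*g^2 - 3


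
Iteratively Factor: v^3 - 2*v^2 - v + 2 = (v - 1)*(v^2 - v - 2) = (v - 2)*(v - 1)*(v + 1)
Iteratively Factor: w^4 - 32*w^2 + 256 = (w + 4)*(w^3 - 4*w^2 - 16*w + 64) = (w + 4)^2*(w^2 - 8*w + 16) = (w - 4)*(w + 4)^2*(w - 4)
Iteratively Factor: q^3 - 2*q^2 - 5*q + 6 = (q - 3)*(q^2 + q - 2) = (q - 3)*(q - 1)*(q + 2)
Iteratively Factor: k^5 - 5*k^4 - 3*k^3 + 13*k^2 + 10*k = (k + 1)*(k^4 - 6*k^3 + 3*k^2 + 10*k) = (k + 1)^2*(k^3 - 7*k^2 + 10*k) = k*(k + 1)^2*(k^2 - 7*k + 10) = k*(k - 2)*(k + 1)^2*(k - 5)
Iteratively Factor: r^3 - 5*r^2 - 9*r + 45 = (r - 5)*(r^2 - 9) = (r - 5)*(r + 3)*(r - 3)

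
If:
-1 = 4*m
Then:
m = -1/4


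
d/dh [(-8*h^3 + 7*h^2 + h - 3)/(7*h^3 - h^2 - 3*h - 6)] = (-41*h^4 + 34*h^3 + 187*h^2 - 90*h - 15)/(49*h^6 - 14*h^5 - 41*h^4 - 78*h^3 + 21*h^2 + 36*h + 36)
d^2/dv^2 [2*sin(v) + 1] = -2*sin(v)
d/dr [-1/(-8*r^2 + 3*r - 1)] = (3 - 16*r)/(8*r^2 - 3*r + 1)^2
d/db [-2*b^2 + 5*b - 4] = 5 - 4*b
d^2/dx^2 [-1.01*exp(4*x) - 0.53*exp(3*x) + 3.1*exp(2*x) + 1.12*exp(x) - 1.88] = (-16.16*exp(3*x) - 4.77*exp(2*x) + 12.4*exp(x) + 1.12)*exp(x)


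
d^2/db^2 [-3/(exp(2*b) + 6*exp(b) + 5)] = 6*(-4*(exp(b) + 3)^2*exp(b) + (2*exp(b) + 3)*(exp(2*b) + 6*exp(b) + 5))*exp(b)/(exp(2*b) + 6*exp(b) + 5)^3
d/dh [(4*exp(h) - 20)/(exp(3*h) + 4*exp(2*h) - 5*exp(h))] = 4*(-2*exp(3*h) + 11*exp(2*h) + 40*exp(h) - 25)*exp(-h)/(exp(4*h) + 8*exp(3*h) + 6*exp(2*h) - 40*exp(h) + 25)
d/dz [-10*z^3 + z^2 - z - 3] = -30*z^2 + 2*z - 1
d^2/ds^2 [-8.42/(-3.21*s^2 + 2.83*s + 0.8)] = (173.521044*s^2 - 152.979612*s - 8.42*(6.42*s - 2.83)*(12.84*s - 5.66) - 43.24512)/(-3.21*s^2 + 2.83*s + 0.8)^3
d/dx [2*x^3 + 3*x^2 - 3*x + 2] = 6*x^2 + 6*x - 3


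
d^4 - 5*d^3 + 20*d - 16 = (d - 4)*(d - 2)*(d - 1)*(d + 2)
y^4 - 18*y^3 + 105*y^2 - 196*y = y*(y - 7)^2*(y - 4)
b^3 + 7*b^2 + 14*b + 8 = (b + 1)*(b + 2)*(b + 4)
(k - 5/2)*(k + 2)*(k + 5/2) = k^3 + 2*k^2 - 25*k/4 - 25/2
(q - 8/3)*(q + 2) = q^2 - 2*q/3 - 16/3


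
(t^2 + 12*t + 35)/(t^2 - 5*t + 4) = (t^2 + 12*t + 35)/(t^2 - 5*t + 4)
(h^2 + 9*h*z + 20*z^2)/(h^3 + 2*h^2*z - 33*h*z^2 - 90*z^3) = (-h - 4*z)/(-h^2 + 3*h*z + 18*z^2)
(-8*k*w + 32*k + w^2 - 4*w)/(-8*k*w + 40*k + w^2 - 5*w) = (w - 4)/(w - 5)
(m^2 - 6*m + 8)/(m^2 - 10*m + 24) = (m - 2)/(m - 6)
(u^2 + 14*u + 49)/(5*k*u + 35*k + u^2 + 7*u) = (u + 7)/(5*k + u)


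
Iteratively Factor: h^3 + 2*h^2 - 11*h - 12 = (h - 3)*(h^2 + 5*h + 4) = (h - 3)*(h + 1)*(h + 4)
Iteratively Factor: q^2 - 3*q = (q - 3)*(q)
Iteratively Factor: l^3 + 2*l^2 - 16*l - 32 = (l + 2)*(l^2 - 16) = (l - 4)*(l + 2)*(l + 4)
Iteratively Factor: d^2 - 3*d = (d)*(d - 3)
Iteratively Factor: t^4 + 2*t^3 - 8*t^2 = (t + 4)*(t^3 - 2*t^2) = (t - 2)*(t + 4)*(t^2) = t*(t - 2)*(t + 4)*(t)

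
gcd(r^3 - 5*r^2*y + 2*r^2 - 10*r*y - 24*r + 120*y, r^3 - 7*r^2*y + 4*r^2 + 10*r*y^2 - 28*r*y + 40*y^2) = -r + 5*y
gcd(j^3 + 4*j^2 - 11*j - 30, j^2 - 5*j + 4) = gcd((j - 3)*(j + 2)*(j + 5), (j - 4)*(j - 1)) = 1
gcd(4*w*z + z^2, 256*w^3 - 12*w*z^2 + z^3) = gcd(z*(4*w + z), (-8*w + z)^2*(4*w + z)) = 4*w + z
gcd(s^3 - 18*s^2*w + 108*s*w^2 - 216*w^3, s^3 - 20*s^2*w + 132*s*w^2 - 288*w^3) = s^2 - 12*s*w + 36*w^2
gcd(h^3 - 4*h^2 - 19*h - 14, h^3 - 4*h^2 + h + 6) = h + 1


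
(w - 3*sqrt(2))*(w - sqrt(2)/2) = w^2 - 7*sqrt(2)*w/2 + 3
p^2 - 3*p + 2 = (p - 2)*(p - 1)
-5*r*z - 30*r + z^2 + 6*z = (-5*r + z)*(z + 6)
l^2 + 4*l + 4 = (l + 2)^2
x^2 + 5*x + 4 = (x + 1)*(x + 4)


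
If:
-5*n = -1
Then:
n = 1/5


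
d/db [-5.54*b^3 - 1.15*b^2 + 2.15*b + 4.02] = -16.62*b^2 - 2.3*b + 2.15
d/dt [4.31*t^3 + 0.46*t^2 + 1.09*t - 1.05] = 12.93*t^2 + 0.92*t + 1.09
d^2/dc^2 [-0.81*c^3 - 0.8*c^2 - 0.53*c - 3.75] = -4.86*c - 1.6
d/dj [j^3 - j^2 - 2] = j*(3*j - 2)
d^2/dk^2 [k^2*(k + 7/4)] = 6*k + 7/2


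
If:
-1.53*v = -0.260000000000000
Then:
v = 0.17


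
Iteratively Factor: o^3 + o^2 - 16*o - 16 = (o + 4)*(o^2 - 3*o - 4) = (o + 1)*(o + 4)*(o - 4)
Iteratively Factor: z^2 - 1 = (z + 1)*(z - 1)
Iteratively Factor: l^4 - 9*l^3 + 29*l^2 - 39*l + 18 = (l - 3)*(l^3 - 6*l^2 + 11*l - 6) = (l - 3)*(l - 2)*(l^2 - 4*l + 3) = (l - 3)^2*(l - 2)*(l - 1)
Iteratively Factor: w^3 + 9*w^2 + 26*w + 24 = (w + 2)*(w^2 + 7*w + 12) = (w + 2)*(w + 4)*(w + 3)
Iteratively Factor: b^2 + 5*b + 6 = (b + 2)*(b + 3)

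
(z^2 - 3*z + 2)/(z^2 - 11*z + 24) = (z^2 - 3*z + 2)/(z^2 - 11*z + 24)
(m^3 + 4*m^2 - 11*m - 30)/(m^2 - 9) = (m^2 + 7*m + 10)/(m + 3)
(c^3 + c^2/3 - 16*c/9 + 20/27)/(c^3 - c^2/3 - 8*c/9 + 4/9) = (c + 5/3)/(c + 1)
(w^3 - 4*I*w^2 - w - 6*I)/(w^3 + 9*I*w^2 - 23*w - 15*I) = (w^2 - 5*I*w - 6)/(w^2 + 8*I*w - 15)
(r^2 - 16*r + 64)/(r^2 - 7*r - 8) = (r - 8)/(r + 1)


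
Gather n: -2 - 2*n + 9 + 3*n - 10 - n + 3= 0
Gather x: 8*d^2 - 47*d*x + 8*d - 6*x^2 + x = 8*d^2 + 8*d - 6*x^2 + x*(1 - 47*d)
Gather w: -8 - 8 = -16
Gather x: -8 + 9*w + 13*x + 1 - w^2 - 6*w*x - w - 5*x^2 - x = -w^2 + 8*w - 5*x^2 + x*(12 - 6*w) - 7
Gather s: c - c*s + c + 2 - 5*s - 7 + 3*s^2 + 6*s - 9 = 2*c + 3*s^2 + s*(1 - c) - 14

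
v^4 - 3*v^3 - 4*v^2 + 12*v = v*(v - 3)*(v - 2)*(v + 2)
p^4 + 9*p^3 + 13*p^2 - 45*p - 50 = (p - 2)*(p + 1)*(p + 5)^2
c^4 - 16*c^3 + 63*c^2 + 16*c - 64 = (c - 8)^2*(c - 1)*(c + 1)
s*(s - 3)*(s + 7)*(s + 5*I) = s^4 + 4*s^3 + 5*I*s^3 - 21*s^2 + 20*I*s^2 - 105*I*s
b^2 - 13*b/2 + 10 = (b - 4)*(b - 5/2)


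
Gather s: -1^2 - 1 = -2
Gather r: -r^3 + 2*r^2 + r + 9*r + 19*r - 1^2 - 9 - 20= -r^3 + 2*r^2 + 29*r - 30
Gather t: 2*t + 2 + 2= 2*t + 4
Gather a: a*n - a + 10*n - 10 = a*(n - 1) + 10*n - 10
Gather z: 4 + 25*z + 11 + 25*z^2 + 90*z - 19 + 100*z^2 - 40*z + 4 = 125*z^2 + 75*z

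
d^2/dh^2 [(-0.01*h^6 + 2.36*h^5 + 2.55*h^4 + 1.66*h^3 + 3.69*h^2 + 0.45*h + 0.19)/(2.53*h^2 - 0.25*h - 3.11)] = (-0.768108*h^8 + 90.826494*h^7 + 11.424112*h^6 - 342.525834*h^5 - 67.28337*h^4 + 525.004036*h^3 + 485.211348*h^2 + 116.857476*h + 73.694052)/(16.194277*h^6 - 4.800675*h^5 - 59.246022*h^4 + 11.786825*h^3 + 72.828114*h^2 - 7.254075*h - 30.080231)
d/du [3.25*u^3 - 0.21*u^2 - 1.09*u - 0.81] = 9.75*u^2 - 0.42*u - 1.09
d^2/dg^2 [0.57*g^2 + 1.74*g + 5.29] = 1.14000000000000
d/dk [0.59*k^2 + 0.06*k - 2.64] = 1.18*k + 0.06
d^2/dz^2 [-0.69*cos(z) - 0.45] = 0.69*cos(z)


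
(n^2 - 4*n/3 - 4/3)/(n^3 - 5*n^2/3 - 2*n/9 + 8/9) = 3*(n - 2)/(3*n^2 - 7*n + 4)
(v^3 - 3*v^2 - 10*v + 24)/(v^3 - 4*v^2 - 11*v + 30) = (v - 4)/(v - 5)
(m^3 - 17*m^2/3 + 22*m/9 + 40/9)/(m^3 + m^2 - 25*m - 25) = (9*m^2 - 6*m - 8)/(9*(m^2 + 6*m + 5))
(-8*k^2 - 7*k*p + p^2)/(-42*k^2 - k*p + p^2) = (8*k^2 + 7*k*p - p^2)/(42*k^2 + k*p - p^2)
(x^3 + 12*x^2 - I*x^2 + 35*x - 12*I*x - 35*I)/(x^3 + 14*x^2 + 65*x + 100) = (x^2 + x*(7 - I) - 7*I)/(x^2 + 9*x + 20)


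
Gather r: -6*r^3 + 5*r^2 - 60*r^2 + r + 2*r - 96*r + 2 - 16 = -6*r^3 - 55*r^2 - 93*r - 14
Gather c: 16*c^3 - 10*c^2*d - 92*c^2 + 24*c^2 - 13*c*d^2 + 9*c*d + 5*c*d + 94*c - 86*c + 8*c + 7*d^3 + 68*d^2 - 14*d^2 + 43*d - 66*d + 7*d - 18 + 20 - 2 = 16*c^3 + c^2*(-10*d - 68) + c*(-13*d^2 + 14*d + 16) + 7*d^3 + 54*d^2 - 16*d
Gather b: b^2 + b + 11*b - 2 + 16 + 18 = b^2 + 12*b + 32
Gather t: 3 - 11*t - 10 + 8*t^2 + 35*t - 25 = 8*t^2 + 24*t - 32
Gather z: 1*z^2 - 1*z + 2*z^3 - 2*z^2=2*z^3 - z^2 - z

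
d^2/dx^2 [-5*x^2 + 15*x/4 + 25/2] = -10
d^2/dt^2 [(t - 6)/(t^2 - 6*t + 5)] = 2*(3*(4 - t)*(t^2 - 6*t + 5) + 4*(t - 6)*(t - 3)^2)/(t^2 - 6*t + 5)^3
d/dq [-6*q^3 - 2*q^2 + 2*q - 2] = -18*q^2 - 4*q + 2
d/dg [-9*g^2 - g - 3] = -18*g - 1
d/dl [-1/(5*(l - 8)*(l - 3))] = (2*l - 11)/(5*(l - 8)^2*(l - 3)^2)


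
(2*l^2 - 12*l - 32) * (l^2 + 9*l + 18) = 2*l^4 + 6*l^3 - 104*l^2 - 504*l - 576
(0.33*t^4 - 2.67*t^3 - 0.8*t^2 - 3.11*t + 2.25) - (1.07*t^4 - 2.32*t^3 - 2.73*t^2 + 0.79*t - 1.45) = -0.74*t^4 - 0.35*t^3 + 1.93*t^2 - 3.9*t + 3.7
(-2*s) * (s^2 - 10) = -2*s^3 + 20*s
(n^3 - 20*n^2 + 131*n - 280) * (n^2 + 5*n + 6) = n^5 - 15*n^4 + 37*n^3 + 255*n^2 - 614*n - 1680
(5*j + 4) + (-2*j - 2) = 3*j + 2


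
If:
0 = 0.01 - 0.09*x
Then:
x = 0.11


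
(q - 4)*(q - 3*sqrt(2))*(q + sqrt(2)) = q^3 - 4*q^2 - 2*sqrt(2)*q^2 - 6*q + 8*sqrt(2)*q + 24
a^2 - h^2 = (a - h)*(a + h)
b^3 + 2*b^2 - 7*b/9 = b*(b - 1/3)*(b + 7/3)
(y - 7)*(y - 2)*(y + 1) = y^3 - 8*y^2 + 5*y + 14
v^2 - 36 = (v - 6)*(v + 6)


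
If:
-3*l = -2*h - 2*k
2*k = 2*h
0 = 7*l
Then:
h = 0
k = 0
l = 0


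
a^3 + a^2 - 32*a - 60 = (a - 6)*(a + 2)*(a + 5)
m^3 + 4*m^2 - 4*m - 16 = (m - 2)*(m + 2)*(m + 4)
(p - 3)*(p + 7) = p^2 + 4*p - 21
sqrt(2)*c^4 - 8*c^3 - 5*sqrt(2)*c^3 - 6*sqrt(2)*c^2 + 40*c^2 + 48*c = c*(c - 6)*(c - 4*sqrt(2))*(sqrt(2)*c + sqrt(2))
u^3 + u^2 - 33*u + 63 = (u - 3)^2*(u + 7)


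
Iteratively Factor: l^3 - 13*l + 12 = (l - 3)*(l^2 + 3*l - 4) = (l - 3)*(l - 1)*(l + 4)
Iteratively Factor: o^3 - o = (o + 1)*(o^2 - o) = (o - 1)*(o + 1)*(o)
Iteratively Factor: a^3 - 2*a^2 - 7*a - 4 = (a + 1)*(a^2 - 3*a - 4) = (a + 1)^2*(a - 4)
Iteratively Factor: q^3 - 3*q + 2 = (q - 1)*(q^2 + q - 2) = (q - 1)^2*(q + 2)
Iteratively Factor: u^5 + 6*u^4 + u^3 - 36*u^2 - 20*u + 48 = (u - 2)*(u^4 + 8*u^3 + 17*u^2 - 2*u - 24) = (u - 2)*(u - 1)*(u^3 + 9*u^2 + 26*u + 24) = (u - 2)*(u - 1)*(u + 3)*(u^2 + 6*u + 8) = (u - 2)*(u - 1)*(u + 3)*(u + 4)*(u + 2)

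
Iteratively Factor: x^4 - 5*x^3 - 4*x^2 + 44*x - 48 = (x - 4)*(x^3 - x^2 - 8*x + 12) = (x - 4)*(x - 2)*(x^2 + x - 6) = (x - 4)*(x - 2)*(x + 3)*(x - 2)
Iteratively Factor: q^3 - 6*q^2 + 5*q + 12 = (q - 3)*(q^2 - 3*q - 4) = (q - 4)*(q - 3)*(q + 1)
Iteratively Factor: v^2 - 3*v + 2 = (v - 1)*(v - 2)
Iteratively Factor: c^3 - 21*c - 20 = (c + 1)*(c^2 - c - 20) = (c - 5)*(c + 1)*(c + 4)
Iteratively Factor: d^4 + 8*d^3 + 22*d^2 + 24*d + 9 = (d + 3)*(d^3 + 5*d^2 + 7*d + 3) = (d + 1)*(d + 3)*(d^2 + 4*d + 3) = (d + 1)*(d + 3)^2*(d + 1)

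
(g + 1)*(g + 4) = g^2 + 5*g + 4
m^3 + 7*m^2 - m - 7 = (m - 1)*(m + 1)*(m + 7)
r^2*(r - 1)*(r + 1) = r^4 - r^2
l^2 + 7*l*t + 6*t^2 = (l + t)*(l + 6*t)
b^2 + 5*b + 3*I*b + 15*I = (b + 5)*(b + 3*I)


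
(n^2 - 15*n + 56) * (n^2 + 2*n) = n^4 - 13*n^3 + 26*n^2 + 112*n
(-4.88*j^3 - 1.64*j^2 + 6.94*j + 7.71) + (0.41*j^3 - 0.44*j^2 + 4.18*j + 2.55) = -4.47*j^3 - 2.08*j^2 + 11.12*j + 10.26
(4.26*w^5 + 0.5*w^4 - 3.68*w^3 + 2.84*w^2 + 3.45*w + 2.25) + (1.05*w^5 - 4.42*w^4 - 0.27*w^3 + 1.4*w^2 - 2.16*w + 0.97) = 5.31*w^5 - 3.92*w^4 - 3.95*w^3 + 4.24*w^2 + 1.29*w + 3.22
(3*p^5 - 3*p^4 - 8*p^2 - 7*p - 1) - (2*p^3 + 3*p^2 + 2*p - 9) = 3*p^5 - 3*p^4 - 2*p^3 - 11*p^2 - 9*p + 8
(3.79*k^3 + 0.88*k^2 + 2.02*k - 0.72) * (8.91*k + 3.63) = 33.7689*k^4 + 21.5985*k^3 + 21.1926*k^2 + 0.917400000000001*k - 2.6136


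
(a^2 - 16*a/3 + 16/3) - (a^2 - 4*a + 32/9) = 16/9 - 4*a/3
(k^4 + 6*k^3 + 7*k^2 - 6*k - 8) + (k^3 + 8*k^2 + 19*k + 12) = k^4 + 7*k^3 + 15*k^2 + 13*k + 4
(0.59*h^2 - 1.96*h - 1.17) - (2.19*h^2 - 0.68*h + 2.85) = -1.6*h^2 - 1.28*h - 4.02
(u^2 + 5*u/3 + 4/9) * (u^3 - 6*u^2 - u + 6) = u^5 - 13*u^4/3 - 95*u^3/9 + 5*u^2/3 + 86*u/9 + 8/3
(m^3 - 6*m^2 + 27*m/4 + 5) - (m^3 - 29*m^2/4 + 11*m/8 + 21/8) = 5*m^2/4 + 43*m/8 + 19/8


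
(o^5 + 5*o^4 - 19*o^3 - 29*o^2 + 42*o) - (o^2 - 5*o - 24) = o^5 + 5*o^4 - 19*o^3 - 30*o^2 + 47*o + 24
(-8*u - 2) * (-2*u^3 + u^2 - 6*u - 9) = 16*u^4 - 4*u^3 + 46*u^2 + 84*u + 18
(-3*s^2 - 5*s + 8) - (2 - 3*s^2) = 6 - 5*s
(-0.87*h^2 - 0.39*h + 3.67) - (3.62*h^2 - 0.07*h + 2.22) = -4.49*h^2 - 0.32*h + 1.45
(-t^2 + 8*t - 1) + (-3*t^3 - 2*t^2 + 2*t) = -3*t^3 - 3*t^2 + 10*t - 1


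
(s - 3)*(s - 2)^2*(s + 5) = s^4 - 2*s^3 - 19*s^2 + 68*s - 60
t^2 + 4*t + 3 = (t + 1)*(t + 3)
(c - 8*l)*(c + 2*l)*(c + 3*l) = c^3 - 3*c^2*l - 34*c*l^2 - 48*l^3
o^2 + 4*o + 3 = (o + 1)*(o + 3)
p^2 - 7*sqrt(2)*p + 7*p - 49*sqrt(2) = (p + 7)*(p - 7*sqrt(2))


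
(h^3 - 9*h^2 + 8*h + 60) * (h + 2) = h^4 - 7*h^3 - 10*h^2 + 76*h + 120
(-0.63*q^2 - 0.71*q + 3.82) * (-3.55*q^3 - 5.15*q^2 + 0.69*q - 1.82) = 2.2365*q^5 + 5.765*q^4 - 10.3392*q^3 - 19.0163*q^2 + 3.928*q - 6.9524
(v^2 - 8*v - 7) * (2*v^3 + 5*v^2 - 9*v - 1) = 2*v^5 - 11*v^4 - 63*v^3 + 36*v^2 + 71*v + 7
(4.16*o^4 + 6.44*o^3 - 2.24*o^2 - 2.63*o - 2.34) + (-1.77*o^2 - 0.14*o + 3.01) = 4.16*o^4 + 6.44*o^3 - 4.01*o^2 - 2.77*o + 0.67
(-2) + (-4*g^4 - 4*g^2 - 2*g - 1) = -4*g^4 - 4*g^2 - 2*g - 3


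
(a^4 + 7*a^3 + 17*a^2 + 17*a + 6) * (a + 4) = a^5 + 11*a^4 + 45*a^3 + 85*a^2 + 74*a + 24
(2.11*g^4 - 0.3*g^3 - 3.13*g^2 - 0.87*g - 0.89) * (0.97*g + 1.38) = 2.0467*g^5 + 2.6208*g^4 - 3.4501*g^3 - 5.1633*g^2 - 2.0639*g - 1.2282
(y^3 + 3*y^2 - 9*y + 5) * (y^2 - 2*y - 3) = y^5 + y^4 - 18*y^3 + 14*y^2 + 17*y - 15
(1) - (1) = 0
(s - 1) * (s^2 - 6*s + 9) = s^3 - 7*s^2 + 15*s - 9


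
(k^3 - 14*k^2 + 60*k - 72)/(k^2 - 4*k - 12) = (k^2 - 8*k + 12)/(k + 2)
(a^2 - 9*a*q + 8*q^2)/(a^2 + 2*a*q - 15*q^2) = (a^2 - 9*a*q + 8*q^2)/(a^2 + 2*a*q - 15*q^2)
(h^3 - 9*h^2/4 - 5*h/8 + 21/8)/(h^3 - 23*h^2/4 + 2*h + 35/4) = (h - 3/2)/(h - 5)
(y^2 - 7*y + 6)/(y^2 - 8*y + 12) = (y - 1)/(y - 2)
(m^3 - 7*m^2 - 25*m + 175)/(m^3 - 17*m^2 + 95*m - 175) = (m + 5)/(m - 5)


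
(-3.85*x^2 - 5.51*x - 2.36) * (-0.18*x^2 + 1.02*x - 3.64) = 0.693*x^4 - 2.9352*x^3 + 8.8186*x^2 + 17.6492*x + 8.5904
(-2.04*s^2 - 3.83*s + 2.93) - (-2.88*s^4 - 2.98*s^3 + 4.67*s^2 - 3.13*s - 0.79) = 2.88*s^4 + 2.98*s^3 - 6.71*s^2 - 0.7*s + 3.72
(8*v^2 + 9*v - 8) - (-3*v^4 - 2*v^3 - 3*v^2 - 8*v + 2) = 3*v^4 + 2*v^3 + 11*v^2 + 17*v - 10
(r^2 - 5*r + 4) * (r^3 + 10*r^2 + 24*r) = r^5 + 5*r^4 - 22*r^3 - 80*r^2 + 96*r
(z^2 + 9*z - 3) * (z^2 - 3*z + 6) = z^4 + 6*z^3 - 24*z^2 + 63*z - 18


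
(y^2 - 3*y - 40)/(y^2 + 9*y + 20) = (y - 8)/(y + 4)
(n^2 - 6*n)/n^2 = (n - 6)/n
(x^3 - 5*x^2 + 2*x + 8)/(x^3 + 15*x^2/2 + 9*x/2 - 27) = 2*(x^3 - 5*x^2 + 2*x + 8)/(2*x^3 + 15*x^2 + 9*x - 54)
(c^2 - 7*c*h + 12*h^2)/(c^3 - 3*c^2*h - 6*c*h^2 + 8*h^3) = (c - 3*h)/(c^2 + c*h - 2*h^2)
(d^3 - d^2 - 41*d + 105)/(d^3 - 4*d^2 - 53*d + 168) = (d - 5)/(d - 8)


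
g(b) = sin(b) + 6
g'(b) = cos(b)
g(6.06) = 5.78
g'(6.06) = 0.98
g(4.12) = 5.17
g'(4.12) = -0.56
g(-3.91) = 6.69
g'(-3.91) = -0.72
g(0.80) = 6.72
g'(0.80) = 0.70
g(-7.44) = 5.08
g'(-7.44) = 0.40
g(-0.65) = 5.39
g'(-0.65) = 0.80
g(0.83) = 6.74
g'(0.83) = 0.67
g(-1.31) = 5.03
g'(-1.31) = 0.26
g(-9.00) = 5.59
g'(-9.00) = -0.91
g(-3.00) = 5.86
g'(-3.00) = -0.99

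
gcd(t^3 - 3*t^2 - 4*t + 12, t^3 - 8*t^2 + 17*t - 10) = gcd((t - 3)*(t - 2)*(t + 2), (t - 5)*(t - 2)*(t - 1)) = t - 2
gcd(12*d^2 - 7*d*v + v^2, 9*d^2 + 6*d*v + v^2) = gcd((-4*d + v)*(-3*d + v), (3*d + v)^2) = 1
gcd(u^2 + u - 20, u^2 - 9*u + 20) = u - 4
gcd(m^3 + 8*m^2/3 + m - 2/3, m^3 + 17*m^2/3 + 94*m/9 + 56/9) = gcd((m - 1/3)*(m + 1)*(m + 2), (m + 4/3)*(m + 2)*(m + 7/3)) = m + 2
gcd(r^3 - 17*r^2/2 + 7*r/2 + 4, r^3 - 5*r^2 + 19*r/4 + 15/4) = r + 1/2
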